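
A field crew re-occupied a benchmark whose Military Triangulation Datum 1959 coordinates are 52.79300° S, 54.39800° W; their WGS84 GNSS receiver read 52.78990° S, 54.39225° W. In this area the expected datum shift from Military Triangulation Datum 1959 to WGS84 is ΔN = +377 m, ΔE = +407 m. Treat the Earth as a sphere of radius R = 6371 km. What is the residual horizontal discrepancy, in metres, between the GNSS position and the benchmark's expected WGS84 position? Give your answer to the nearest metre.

38 m

Observed coordinate differences: Δφ = +0.00310°, Δλ = +0.00575°.
Converting to metres (1° lat = 111195 m, cos φ = 0.604696): observed ΔN = 344.7 m, observed ΔE = 386.6 m.
Subtracting the expected shift leaves a residual of 344.7 − (377) = -32.3 m north and 386.6 − (407) = -20.4 m east.
Residual distance = √((-32.3)² + (-20.4)²) = 38.2 m.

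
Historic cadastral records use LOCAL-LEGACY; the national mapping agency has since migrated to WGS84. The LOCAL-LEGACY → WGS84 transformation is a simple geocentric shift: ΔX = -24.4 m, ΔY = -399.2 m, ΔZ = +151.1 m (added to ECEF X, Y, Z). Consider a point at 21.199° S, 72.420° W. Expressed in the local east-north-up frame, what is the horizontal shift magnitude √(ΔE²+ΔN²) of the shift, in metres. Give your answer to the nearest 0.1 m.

311.1 m

At φ = -21.199°, λ = -72.420°: sin φ = -0.361608, cos φ = 0.932330, sin λ = -0.953296, cos λ = 0.302037.
ΔE = −sin λ·ΔX + cos λ·ΔY = −(-0.953296)·(-24.4) + (0.302037)·(-399.2) = -143.83 m.
ΔN = −sin φ cos λ·ΔX − sin φ sin λ·ΔY + cos φ·ΔZ = −(-0.361608)(0.302037)(-24.4) − (-0.361608)(-0.953296)(-399.2) + (0.932330)(151.1) = 275.82 m.
Horizontal magnitude = √(ΔE² + ΔN²) = √((-143.83)² + 275.82²) = 311.07 m.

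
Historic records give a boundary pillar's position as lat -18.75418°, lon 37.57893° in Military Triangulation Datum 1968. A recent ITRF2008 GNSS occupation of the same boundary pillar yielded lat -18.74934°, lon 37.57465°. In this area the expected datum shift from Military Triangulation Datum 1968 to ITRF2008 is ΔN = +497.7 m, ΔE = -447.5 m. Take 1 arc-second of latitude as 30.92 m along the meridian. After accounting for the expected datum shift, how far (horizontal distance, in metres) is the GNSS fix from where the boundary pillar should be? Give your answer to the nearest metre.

Observed coordinate differences: Δφ = +0.00484°, Δλ = -0.00428°.
Converting to metres (1° lat = 111312 m, cos φ = 0.946907): observed ΔN = 538.8 m, observed ΔE = -451.1 m.
Subtracting the expected shift leaves a residual of 538.8 − (497.7) = 41.1 m north and -451.1 − (-447.5) = -3.6 m east.
Residual distance = √(41.1² + (-3.6)²) = 41.2 m.

41 m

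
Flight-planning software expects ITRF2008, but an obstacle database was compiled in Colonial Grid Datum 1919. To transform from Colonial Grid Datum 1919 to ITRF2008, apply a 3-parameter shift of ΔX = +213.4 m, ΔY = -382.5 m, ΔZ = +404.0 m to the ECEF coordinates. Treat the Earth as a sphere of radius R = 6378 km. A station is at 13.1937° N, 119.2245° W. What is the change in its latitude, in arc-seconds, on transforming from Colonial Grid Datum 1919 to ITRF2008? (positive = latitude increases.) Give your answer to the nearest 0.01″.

sin φ = 0.228244, cos φ = 0.973604, sin λ = -0.872713, cos λ = -0.488233.
North component: ΔN = −sin φ cos λ·ΔX − sin φ sin λ·ΔY + cos φ·ΔZ = −(0.228244)(-0.488233)(213.4) − (0.228244)(-0.872713)(-382.5) + (0.973604)(404.0) = 340.93 m.
1° of latitude spans πR/180 = 111317 m, so Δφ = 340.93 / 111317 × 3600 = 11.026″.

Δφ = 11.03″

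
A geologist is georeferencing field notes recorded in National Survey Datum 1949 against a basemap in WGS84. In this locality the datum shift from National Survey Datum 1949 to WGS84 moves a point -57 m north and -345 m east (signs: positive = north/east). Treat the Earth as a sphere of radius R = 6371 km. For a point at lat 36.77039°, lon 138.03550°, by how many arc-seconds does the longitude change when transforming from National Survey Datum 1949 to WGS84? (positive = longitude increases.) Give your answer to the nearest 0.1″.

Δλ = -13.9″

At latitude 36.77039°, cos φ = 0.801041.
One radian of longitude at latitude φ spans R cos φ, so Δλ = ΔE / (R cos φ) = -345.0 / (6371000 × 0.801041) = -6.7602e-05 rad = -13.944″.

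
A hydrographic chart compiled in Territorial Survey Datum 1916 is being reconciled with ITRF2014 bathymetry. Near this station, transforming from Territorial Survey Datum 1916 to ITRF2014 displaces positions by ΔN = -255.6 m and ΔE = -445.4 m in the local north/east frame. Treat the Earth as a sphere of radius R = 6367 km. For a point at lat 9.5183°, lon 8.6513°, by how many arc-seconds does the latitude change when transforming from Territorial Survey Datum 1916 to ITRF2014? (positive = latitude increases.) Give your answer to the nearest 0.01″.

On a sphere of radius R, 1 rad of latitude = R, so Δφ = ΔN / R = -255.6 / 6367000 = -4.0144e-05 rad = -8.280″.

Δφ = -8.28″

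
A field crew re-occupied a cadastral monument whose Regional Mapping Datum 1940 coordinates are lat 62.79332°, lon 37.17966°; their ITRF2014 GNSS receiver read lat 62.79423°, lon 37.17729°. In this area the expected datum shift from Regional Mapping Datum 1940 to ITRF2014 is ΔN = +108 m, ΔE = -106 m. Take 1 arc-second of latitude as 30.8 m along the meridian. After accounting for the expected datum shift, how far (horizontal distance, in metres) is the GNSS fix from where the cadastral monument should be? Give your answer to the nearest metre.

Observed coordinate differences: Δφ = +0.00091°, Δλ = -0.00237°.
Converting to metres (1° lat = 110880 m, cos φ = 0.457202): observed ΔN = 100.9 m, observed ΔE = -120.1 m.
Subtracting the expected shift leaves a residual of 100.9 − (108) = -7.1 m north and -120.1 − (-106) = -14.1 m east.
Residual distance = √((-7.1)² + (-14.1)²) = 15.8 m.

16 m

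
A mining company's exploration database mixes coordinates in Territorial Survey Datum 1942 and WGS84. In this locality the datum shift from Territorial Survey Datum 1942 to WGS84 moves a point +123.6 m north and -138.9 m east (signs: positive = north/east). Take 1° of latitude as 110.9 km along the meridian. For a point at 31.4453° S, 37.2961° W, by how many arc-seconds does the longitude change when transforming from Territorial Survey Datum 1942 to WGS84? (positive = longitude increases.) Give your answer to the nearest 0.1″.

At latitude -31.4453°, cos φ = 0.853139.
1° of longitude at this latitude = 110.9 × cos φ = 94.61 km, so Δλ = -138.9 / 94613.1 = -0.0014681° = -5.285″.

Δλ = -5.3″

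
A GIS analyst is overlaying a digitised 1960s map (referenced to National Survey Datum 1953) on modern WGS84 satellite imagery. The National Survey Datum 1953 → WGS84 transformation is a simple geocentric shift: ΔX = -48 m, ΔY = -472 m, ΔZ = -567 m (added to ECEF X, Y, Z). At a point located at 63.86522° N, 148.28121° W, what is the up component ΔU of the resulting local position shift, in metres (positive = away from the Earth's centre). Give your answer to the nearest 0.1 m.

ΔU = -381.7 m

The local up (radial) axis is (cos φ cos λ, cos φ sin λ, sin φ), giving ΔU = 17.985 + 109.308 − 509.030 = -381.74 m.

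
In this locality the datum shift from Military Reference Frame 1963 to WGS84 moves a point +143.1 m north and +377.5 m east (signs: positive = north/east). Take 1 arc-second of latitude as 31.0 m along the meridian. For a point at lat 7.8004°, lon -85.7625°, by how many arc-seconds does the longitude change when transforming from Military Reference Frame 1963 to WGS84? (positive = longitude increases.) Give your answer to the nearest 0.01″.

Δλ = 12.29″

At latitude 7.8004°, cos φ = 0.990747.
1″ of longitude at this latitude = 31.00 × cos φ = 30.7132 m, so Δλ = 377.5 / 30.7132 = 12.291″.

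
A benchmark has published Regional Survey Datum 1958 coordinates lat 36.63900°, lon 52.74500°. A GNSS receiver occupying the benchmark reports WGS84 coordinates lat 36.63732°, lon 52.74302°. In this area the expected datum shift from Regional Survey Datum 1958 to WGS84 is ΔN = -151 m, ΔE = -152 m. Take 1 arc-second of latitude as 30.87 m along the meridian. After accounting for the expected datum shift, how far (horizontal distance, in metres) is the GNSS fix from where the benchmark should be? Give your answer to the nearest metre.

Observed coordinate differences: Δφ = -0.00168°, Δλ = -0.00198°.
Converting to metres (1° lat = 111132 m, cos φ = 0.802411): observed ΔN = -186.7 m, observed ΔE = -176.6 m.
Subtracting the expected shift leaves a residual of -186.7 − (-151) = -35.7 m north and -176.6 − (-152) = -24.6 m east.
Residual distance = √((-35.7)² + (-24.6)²) = 43.3 m.

43 m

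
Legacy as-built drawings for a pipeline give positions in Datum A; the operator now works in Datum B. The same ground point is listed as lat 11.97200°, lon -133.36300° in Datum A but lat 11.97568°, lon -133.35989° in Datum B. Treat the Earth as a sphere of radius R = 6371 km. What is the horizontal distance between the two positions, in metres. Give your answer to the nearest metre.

Δφ = 11.97568° − 11.97200° = +0.00368°; Δλ = -133.35989° − -133.36300° = +0.00311°.
1° along a meridian = πR/180 = 111195 m.
ΔN = Δφ × 111195 = 409.2 m; ΔE = Δλ × 111195 × cos(11.97200°) = +0.00311 × 111195 × 0.978249 = 338.3 m.
Distance = √(ΔE² + ΔN²) = √(338.3² + 409.2²) = 530.9 m.

531 m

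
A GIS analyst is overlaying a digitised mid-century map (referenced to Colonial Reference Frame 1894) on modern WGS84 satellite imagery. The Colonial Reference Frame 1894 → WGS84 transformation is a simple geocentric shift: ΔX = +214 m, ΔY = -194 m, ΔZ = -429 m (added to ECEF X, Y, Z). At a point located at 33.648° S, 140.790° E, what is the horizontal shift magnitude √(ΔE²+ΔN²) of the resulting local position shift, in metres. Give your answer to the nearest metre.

The local east axis at (φ, λ) is (−sin λ, cos λ, 0), so ΔE = −sin(140.790°)·214 + cos(140.790°)·(-194) = 15.03 m.
The local north axis is (−sin φ cos λ, −sin φ sin λ, cos φ), giving ΔN = -91.876 − 67.953 − 357.124 = -516.95 m.
Horizontal magnitude = √(ΔE² + ΔN²) = √(15.03² + (-516.95)²) = 517.17 m.

517 m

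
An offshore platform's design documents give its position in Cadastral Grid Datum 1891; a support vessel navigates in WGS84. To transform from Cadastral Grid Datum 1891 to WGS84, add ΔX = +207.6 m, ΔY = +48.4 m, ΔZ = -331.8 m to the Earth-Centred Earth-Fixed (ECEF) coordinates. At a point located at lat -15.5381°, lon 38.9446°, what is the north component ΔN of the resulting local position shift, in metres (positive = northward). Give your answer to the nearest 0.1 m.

ΔN = -268.3 m

At φ = -15.5381°, λ = 38.9446°: sin φ = -0.267879, cos φ = 0.963453, sin λ = 0.628569, cos λ = 0.777754.
ΔN = −sin φ cos λ·ΔX − sin φ sin λ·ΔY + cos φ·ΔZ = −(-0.267879)(0.777754)(207.6) − (-0.267879)(0.628569)(48.4) + (0.963453)(-331.8) = -268.27 m.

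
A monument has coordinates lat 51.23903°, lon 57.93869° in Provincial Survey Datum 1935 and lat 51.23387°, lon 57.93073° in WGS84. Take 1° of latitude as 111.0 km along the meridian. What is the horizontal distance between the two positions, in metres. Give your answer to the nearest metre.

Δφ = 51.23387° − 51.23903° = -0.00516°; Δλ = 57.93073° − 57.93869° = -0.00796°.
ΔN = Δφ × 111000 = -572.8 m; ΔE = Δλ × 111000 × cos(51.23903°) = -0.00796 × 111000 × 0.626073 = -553.2 m.
Distance = √(ΔE² + ΔN²) = √((-553.2)² + (-572.8)²) = 796.3 m.

796 m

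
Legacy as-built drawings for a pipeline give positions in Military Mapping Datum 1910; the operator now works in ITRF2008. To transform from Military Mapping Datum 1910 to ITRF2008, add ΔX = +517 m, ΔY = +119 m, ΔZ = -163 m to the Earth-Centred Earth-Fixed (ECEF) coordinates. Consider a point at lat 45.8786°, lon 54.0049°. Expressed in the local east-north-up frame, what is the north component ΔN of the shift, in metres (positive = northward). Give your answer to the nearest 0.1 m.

ΔN = -400.7 m

The local north axis is (−sin φ cos λ, −sin φ sin λ, cos φ), giving ΔN = -218.123 − 69.115 − 113.477 = -400.72 m.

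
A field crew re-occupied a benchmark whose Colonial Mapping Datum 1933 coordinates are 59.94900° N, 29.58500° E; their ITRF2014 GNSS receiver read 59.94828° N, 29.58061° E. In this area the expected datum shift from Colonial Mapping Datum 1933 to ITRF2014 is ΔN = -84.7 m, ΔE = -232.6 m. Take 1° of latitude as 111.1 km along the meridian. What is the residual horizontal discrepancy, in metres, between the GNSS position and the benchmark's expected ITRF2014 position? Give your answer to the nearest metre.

Observed coordinate differences: Δφ = -0.00072°, Δλ = -0.00439°.
Converting to metres (1° lat = 111100 m, cos φ = 0.500771): observed ΔN = -80.0 m, observed ΔE = -244.2 m.
Subtracting the expected shift leaves a residual of -80.0 − (-84.7) = 4.7 m north and -244.2 − (-232.6) = -11.6 m east.
Residual distance = √(4.7² + (-11.6)²) = 12.6 m.

13 m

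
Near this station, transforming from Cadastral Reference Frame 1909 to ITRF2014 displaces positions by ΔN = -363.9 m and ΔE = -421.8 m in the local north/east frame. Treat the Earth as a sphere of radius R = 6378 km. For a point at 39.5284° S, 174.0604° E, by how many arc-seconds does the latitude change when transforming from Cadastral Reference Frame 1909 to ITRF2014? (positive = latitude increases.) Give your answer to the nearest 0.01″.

On a sphere of radius R, 1 rad of latitude = R, so Δφ = ΔN / R = -363.9 / 6378000 = -5.7056e-05 rad = -11.769″.

Δφ = -11.77″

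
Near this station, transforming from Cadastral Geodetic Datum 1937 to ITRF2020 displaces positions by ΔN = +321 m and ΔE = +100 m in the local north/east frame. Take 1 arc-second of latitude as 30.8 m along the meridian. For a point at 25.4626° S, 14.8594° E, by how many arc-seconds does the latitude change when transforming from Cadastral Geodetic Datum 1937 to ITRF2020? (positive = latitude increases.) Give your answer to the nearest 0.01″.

1″ of latitude = 30.80 m, so Δφ = 321.0 / 30.80 = 10.422″.

Δφ = 10.42″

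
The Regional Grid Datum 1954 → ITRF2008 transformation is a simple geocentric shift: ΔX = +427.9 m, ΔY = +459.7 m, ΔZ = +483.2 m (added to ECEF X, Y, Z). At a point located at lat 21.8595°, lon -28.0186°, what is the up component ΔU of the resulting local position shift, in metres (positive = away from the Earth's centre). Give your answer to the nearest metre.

At φ = 21.8595°, λ = -28.0186°: sin φ = 0.372332, cos φ = 0.928100, sin λ = -0.469758, cos λ = 0.882795.
ΔU = cos φ cos λ·ΔX + cos φ sin λ·ΔY + sin φ·ΔZ = (0.928100)(0.882795)(427.9) + (0.928100)(-0.469758)(459.7) + (0.372332)(483.2) = 330.08 m.

ΔU = 330 m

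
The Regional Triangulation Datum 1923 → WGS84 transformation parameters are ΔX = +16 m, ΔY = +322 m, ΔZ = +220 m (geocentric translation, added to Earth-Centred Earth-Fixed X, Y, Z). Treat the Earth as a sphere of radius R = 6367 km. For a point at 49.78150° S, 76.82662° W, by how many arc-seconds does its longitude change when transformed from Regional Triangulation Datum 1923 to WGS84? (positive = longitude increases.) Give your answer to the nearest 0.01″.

sin φ = -0.763588, cos φ = 0.645704, sin λ = -0.973685, cos λ = 0.227899.
East component: ΔE = −sin λ·ΔX + cos λ·ΔY = −(-0.973685)(16) + (0.227899)(322) = 88.96 m.
1° of latitude spans πR/180 = 111125 m; at latitude φ, 1° of longitude spans that × cos φ = 71754.0 m, so Δλ = 88.96 / 71754.0 × 3600 = 4.463″.

Δλ = 4.46″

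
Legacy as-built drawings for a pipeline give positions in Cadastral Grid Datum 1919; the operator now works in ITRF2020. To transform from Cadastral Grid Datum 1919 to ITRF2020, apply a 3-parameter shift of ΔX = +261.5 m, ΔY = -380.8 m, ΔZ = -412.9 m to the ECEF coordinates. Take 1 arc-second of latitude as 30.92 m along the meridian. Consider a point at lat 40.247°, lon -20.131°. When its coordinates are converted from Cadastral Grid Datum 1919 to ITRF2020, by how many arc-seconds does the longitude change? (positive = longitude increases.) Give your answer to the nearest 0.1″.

sin φ = 0.646084, cos φ = 0.763266, sin λ = -0.344168, cos λ = 0.938908.
East component: ΔE = −sin λ·ΔX + cos λ·ΔY = −(-0.344168)(261.5) + (0.938908)(-380.8) = -267.54 m.
1° of latitude spans 3600 × 30.92 = 111312 m; at latitude φ, 1° of longitude spans that × cos φ = 84960.7 m, so Δλ = -267.54 / 84960.7 × 3600 = -11.336″.

Δλ = -11.3″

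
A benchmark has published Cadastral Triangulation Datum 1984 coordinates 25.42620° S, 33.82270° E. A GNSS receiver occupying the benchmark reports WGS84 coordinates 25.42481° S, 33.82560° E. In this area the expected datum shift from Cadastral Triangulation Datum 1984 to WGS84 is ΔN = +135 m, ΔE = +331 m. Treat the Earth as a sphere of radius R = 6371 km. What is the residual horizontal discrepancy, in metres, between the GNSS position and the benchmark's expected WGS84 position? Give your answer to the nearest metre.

44 m

Observed coordinate differences: Δφ = +0.00139°, Δλ = +0.00290°.
Converting to metres (1° lat = 111195 m, cos φ = 0.903139): observed ΔN = 154.6 m, observed ΔE = 291.2 m.
Subtracting the expected shift leaves a residual of 154.6 − (135) = 19.6 m north and 291.2 − (331) = -39.8 m east.
Residual distance = √(19.6² + (-39.8)²) = 44.3 m.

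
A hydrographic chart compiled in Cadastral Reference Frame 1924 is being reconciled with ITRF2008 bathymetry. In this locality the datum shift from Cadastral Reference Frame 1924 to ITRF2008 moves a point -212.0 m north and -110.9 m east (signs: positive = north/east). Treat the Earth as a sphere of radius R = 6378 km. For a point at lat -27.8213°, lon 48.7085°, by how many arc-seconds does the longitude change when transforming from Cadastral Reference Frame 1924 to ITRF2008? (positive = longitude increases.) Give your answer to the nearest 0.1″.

At latitude -27.8213°, cos φ = 0.884408.
One radian of longitude at latitude φ spans R cos φ, so Δλ = ΔE / (R cos φ) = -110.9 / (6378000 × 0.884408) = -1.9661e-05 rad = -4.055″.

Δλ = -4.1″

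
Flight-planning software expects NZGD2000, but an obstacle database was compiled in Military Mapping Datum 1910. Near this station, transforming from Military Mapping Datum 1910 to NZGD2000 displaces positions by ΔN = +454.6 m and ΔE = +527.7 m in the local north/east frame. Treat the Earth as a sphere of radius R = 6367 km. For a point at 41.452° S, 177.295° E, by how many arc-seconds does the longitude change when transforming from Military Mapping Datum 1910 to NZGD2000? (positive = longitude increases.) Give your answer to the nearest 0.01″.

At latitude -41.452°, cos φ = 0.749511.
One radian of longitude at latitude φ spans R cos φ, so Δλ = ΔE / (R cos φ) = 527.7 / (6367000 × 0.749511) = 1.1058e-04 rad = 22.809″.

Δλ = 22.81″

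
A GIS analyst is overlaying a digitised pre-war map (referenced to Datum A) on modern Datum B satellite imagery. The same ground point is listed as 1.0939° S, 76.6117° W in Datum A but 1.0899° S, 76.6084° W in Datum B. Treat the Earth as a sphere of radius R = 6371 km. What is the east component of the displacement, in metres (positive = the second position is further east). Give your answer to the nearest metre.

Δφ = -1.0899° − -1.0939° = +0.0040°; Δλ = -76.6084° − -76.6117° = +0.0033°.
1° along a meridian = πR/180 = 111195 m.
ΔN = Δφ × 111195 = 444.8 m; ΔE = Δλ × 111195 × cos(-1.0939°) = +0.0033 × 111195 × 0.999818 = 366.9 m.

ΔE = 367 m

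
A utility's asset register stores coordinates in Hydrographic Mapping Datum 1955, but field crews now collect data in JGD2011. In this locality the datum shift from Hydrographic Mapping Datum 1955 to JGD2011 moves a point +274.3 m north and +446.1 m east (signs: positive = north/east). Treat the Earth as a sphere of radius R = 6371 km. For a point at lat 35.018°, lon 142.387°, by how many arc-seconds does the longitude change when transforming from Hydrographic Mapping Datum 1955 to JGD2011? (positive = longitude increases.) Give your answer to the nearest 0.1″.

Δλ = 17.6″

At latitude 35.018°, cos φ = 0.818972.
One radian of longitude at latitude φ spans R cos φ, so Δλ = ΔE / (R cos φ) = 446.1 / (6371000 × 0.818972) = 8.5498e-05 rad = 17.635″.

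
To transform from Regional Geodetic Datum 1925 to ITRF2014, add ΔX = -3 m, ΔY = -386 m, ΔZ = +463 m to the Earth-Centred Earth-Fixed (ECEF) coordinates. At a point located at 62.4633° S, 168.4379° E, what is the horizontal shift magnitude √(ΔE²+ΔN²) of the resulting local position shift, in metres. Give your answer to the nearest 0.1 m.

The local east axis at (φ, λ) is (−sin λ, cos λ, 0), so ΔE = −sin(168.4379°)·(-3) + cos(168.4379°)·(-386) = 378.77 m.
The local north axis is (−sin φ cos λ, −sin φ sin λ, cos φ), giving ΔN = 2.606 − 68.602 + 214.053 = 148.06 m.
Horizontal magnitude = √(ΔE² + ΔN²) = √(378.77² + 148.06²) = 406.68 m.

406.7 m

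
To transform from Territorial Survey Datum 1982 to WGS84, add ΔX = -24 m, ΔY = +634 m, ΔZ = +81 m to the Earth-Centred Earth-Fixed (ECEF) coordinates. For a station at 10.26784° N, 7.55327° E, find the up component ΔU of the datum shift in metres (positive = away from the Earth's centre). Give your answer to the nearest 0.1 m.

ΔU = 73.0 m

At φ = 10.26784°, λ = 7.55327°: sin φ = 0.178250, cos φ = 0.983985, sin λ = 0.131448, cos λ = 0.991323.
ΔU = cos φ cos λ·ΔX + cos φ sin λ·ΔY + sin φ·ΔZ = (0.983985)(0.991323)(-24) + (0.983985)(0.131448)(634) + (0.178250)(81) = 73.03 m.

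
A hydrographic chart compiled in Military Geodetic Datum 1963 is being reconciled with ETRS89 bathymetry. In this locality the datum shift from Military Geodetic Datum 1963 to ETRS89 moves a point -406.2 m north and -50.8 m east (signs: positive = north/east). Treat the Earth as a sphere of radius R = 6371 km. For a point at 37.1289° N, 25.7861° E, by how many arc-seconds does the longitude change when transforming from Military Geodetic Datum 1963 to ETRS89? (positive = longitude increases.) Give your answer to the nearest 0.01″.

Δλ = -2.06″

At latitude 37.1289°, cos φ = 0.797280.
One radian of longitude at latitude φ spans R cos φ, so Δλ = ΔE / (R cos φ) = -50.8 / (6371000 × 0.797280) = -1.0001e-05 rad = -2.063″.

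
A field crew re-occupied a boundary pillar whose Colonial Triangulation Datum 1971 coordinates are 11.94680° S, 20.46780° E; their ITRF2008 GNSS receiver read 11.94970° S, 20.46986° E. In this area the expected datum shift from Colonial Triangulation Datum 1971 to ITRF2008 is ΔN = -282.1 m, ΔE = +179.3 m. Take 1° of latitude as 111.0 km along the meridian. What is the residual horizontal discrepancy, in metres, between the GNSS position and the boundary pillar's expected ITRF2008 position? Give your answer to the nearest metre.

Observed coordinate differences: Δφ = -0.00290°, Δλ = +0.00206°.
Converting to metres (1° lat = 111000 m, cos φ = 0.978340): observed ΔN = -321.9 m, observed ΔE = 223.7 m.
Subtracting the expected shift leaves a residual of -321.9 − (-282.1) = -39.8 m north and 223.7 − (179.3) = 44.4 m east.
Residual distance = √((-39.8)² + 44.4²) = 59.6 m.

60 m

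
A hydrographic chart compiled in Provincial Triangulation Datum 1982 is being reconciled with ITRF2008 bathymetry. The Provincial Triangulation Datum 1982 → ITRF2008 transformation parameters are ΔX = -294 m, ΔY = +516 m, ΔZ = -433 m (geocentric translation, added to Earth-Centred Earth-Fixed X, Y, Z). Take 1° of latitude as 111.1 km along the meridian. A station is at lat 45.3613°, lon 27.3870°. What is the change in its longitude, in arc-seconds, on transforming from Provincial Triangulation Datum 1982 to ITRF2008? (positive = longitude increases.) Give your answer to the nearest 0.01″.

Δλ = 27.37″

sin φ = 0.711552, cos φ = 0.702634, sin λ = 0.459998, cos λ = 0.887920.
East component: ΔE = −sin λ·ΔX + cos λ·ΔY = −(0.459998)(-294) + (0.887920)(516) = 593.41 m.
1° of latitude spans 111100 m; at latitude φ, 1° of longitude spans that × cos φ = 78062.6 m, so Δλ = 593.41 / 78062.6 × 3600 = 27.366″.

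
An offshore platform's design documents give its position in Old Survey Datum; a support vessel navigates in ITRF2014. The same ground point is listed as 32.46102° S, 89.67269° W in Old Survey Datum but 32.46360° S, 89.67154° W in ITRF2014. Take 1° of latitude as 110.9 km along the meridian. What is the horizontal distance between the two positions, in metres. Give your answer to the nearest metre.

306 m

Δφ = -32.46360° − -32.46102° = -0.00258°; Δλ = -89.67154° − -89.67269° = +0.00115°.
ΔN = Δφ × 110900 = -286.1 m; ΔE = Δλ × 110900 × cos(-32.46102°) = +0.00115 × 110900 × 0.843757 = 107.6 m.
Distance = √(ΔE² + ΔN²) = √(107.6² + (-286.1)²) = 305.7 m.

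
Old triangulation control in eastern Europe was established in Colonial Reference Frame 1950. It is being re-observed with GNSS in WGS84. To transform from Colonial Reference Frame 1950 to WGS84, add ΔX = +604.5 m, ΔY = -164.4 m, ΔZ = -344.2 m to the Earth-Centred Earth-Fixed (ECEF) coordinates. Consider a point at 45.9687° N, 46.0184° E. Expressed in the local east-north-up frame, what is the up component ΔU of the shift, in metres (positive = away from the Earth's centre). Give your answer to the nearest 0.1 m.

At φ = 45.9687°, λ = 46.0184°: sin φ = 0.718960, cos φ = 0.695051, sin λ = 0.719563, cos λ = 0.694427.
ΔU = cos φ cos λ·ΔX + cos φ sin λ·ΔY + sin φ·ΔZ = (0.695051)(0.694427)(604.5) + (0.695051)(0.719563)(-164.4) + (0.718960)(-344.2) = -37.92 m.

ΔU = -37.9 m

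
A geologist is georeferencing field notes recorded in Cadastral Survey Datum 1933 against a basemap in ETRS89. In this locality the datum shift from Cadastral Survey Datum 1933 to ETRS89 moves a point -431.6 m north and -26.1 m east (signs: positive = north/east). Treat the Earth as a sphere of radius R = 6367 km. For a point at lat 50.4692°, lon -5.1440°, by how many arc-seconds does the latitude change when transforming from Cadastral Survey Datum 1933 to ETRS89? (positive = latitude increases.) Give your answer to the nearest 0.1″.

On a sphere of radius R, 1 rad of latitude = R, so Δφ = ΔN / R = -431.6 / 6367000 = -6.7787e-05 rad = -13.982″.

Δφ = -14.0″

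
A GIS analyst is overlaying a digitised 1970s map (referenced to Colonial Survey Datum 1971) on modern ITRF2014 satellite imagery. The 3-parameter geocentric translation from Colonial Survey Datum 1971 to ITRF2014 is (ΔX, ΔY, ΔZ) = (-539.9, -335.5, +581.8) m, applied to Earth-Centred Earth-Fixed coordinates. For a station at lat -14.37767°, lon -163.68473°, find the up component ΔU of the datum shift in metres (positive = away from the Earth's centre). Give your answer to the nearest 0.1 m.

At φ = -14.37767°, λ = -163.68473°: sin φ = -0.248312, cos φ = 0.968680, sin λ = -0.280922, cos λ = -0.959730.
ΔU = cos φ cos λ·ΔX + cos φ sin λ·ΔY + sin φ·ΔZ = (0.968680)(-0.959730)(-539.9) + (0.968680)(-0.280922)(-335.5) + (-0.248312)(581.8) = 448.76 m.

ΔU = 448.8 m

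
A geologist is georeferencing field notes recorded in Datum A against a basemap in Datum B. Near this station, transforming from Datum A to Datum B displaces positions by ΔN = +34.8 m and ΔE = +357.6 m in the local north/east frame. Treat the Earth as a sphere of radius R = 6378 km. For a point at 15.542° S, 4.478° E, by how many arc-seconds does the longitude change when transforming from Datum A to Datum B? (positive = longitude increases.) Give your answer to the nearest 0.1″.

Δλ = 12.0″

At latitude -15.542°, cos φ = 0.963434.
One radian of longitude at latitude φ spans R cos φ, so Δλ = ΔE / (R cos φ) = 357.6 / (6378000 × 0.963434) = 5.8196e-05 rad = 12.004″.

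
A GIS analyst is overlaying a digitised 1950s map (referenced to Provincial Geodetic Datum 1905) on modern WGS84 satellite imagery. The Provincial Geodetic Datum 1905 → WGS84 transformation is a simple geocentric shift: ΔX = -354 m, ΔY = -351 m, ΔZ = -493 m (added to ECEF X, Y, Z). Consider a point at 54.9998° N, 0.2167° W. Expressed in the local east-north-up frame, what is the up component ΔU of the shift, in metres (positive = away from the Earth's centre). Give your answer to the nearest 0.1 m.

The local up (radial) axis is (cos φ cos λ, cos φ sin λ, sin φ), giving ΔU = -203.046 + 0.761 − 403.841 = -606.13 m.

ΔU = -606.1 m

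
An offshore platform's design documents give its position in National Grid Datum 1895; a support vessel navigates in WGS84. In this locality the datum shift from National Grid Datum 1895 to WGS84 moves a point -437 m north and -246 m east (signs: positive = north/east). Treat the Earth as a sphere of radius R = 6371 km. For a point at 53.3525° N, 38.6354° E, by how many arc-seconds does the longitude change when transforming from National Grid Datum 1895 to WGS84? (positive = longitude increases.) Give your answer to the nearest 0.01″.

At latitude 53.3525°, cos φ = 0.596890.
One radian of longitude at latitude φ spans R cos φ, so Δλ = ΔE / (R cos φ) = -246.0 / (6371000 × 0.596890) = -6.4689e-05 rad = -13.343″.

Δλ = -13.34″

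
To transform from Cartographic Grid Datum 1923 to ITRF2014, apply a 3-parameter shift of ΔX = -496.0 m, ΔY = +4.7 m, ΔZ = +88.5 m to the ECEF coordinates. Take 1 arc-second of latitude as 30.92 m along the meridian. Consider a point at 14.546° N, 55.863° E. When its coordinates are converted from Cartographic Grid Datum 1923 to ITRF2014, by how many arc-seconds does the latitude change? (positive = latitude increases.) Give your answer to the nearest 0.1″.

sin φ = 0.251157, cos φ = 0.967946, sin λ = 0.827698, cos λ = 0.561174.
North component: ΔN = −sin φ cos λ·ΔX − sin φ sin λ·ΔY + cos φ·ΔZ = −(0.251157)(0.561174)(-496.0) − (0.251157)(0.827698)(4.7) + (0.967946)(88.5) = 154.59 m.
1° of latitude spans 3600 × 30.92 = 111312 m, so Δφ = 154.59 / 111312 × 3600 = 5.000″.

Δφ = 5.0″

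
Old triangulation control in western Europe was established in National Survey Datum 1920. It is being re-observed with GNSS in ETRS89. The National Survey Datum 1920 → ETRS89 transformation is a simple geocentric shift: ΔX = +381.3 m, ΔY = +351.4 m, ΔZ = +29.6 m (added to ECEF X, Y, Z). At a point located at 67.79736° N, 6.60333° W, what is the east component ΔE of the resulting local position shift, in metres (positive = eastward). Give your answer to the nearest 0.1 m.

ΔE = 392.9 m

The local east axis at (φ, λ) is (−sin λ, cos λ, 0), so ΔE = −sin(-6.60333°)·381.3 + cos(-6.60333°)·351.4 = 392.92 m.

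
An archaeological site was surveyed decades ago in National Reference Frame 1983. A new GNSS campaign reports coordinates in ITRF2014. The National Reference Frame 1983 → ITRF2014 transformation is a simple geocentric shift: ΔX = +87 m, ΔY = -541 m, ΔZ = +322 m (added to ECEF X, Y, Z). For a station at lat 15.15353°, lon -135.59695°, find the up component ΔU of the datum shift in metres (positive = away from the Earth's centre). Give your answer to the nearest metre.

ΔU = 390 m

The local up (radial) axis is (cos φ cos λ, cos φ sin λ, sin φ), giving ΔU = -59.995 + 365.376 + 84.173 = 389.55 m.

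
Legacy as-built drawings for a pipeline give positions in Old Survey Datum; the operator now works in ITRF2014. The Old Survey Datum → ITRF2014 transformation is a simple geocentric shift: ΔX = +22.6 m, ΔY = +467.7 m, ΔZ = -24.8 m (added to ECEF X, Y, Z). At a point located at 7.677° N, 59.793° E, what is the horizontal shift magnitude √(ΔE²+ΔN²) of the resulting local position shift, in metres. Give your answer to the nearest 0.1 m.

230.2 m

At φ = 7.677°, λ = 59.793°: sin φ = 0.133588, cos φ = 0.991037, sin λ = 0.864213, cos λ = 0.503126.
ΔE = −sin λ·ΔX + cos λ·ΔY = −(0.864213)·(22.6) + (0.503126)·(467.7) = 215.78 m.
ΔN = −sin φ cos λ·ΔX − sin φ sin λ·ΔY + cos φ·ΔZ = −(0.133588)(0.503126)(22.6) − (0.133588)(0.864213)(467.7) + (0.991037)(-24.8) = -80.09 m.
Horizontal magnitude = √(ΔE² + ΔN²) = √(215.78² + (-80.09)²) = 230.17 m.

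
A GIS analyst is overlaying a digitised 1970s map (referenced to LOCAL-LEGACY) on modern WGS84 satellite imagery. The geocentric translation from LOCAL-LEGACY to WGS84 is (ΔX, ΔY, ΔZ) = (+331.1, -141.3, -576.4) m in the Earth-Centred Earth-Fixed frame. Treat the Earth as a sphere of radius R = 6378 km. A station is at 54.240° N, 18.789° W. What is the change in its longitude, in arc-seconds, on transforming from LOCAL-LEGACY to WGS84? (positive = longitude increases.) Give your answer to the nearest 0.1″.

Δλ = -1.5″

sin φ = 0.811472, cos φ = 0.584391, sin λ = -0.322084, cos λ = 0.946711.
East component: ΔE = −sin λ·ΔX + cos λ·ΔY = −(-0.322084)(331.1) + (0.946711)(-141.3) = -27.13 m.
1° of latitude spans πR/180 = 111317 m; at latitude φ, 1° of longitude spans that × cos φ = 65052.7 m, so Δλ = -27.13 / 65052.7 × 3600 = -1.501″.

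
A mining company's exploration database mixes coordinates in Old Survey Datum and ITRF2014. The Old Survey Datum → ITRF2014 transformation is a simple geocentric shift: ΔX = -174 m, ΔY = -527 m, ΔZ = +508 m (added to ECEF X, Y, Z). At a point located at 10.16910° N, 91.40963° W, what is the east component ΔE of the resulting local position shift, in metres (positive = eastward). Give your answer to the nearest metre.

At φ = 10.16910°, λ = -91.40963°: sin φ = 0.176554, cos φ = 0.984291, sin λ = -0.999697, cos λ = -0.024600.
ΔE = −sin λ·ΔX + cos λ·ΔY = −(-0.999697)·(-174) + (-0.024600)·(-527) = -160.98 m.

ΔE = -161 m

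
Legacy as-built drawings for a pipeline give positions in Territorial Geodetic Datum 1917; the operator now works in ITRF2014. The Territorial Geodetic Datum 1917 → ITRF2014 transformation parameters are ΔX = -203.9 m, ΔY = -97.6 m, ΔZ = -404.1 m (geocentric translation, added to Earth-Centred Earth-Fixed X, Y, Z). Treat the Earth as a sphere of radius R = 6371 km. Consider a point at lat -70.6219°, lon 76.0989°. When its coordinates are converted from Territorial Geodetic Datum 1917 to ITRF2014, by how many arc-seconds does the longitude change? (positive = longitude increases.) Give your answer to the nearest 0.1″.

Δλ = 17.0″

sin φ = -0.943350, cos φ = 0.331801, sin λ = 0.970712, cos λ = 0.240247.
East component: ΔE = −sin λ·ΔX + cos λ·ΔY = −(0.970712)(-203.9) + (0.240247)(-97.6) = 174.48 m.
1° of latitude spans πR/180 = 111195 m; at latitude φ, 1° of longitude spans that × cos φ = 36894.5 m, so Δλ = 174.48 / 36894.5 × 3600 = 17.025″.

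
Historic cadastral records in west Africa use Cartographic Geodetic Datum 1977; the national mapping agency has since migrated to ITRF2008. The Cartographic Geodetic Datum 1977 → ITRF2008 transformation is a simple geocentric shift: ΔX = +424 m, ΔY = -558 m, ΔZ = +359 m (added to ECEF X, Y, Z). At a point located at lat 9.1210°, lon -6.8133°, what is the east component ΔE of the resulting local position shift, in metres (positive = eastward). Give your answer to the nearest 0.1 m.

The local east axis at (φ, λ) is (−sin λ, cos λ, 0), so ΔE = −sin(-6.8133°)·424 + cos(-6.8133°)·(-558) = -503.76 m.

ΔE = -503.8 m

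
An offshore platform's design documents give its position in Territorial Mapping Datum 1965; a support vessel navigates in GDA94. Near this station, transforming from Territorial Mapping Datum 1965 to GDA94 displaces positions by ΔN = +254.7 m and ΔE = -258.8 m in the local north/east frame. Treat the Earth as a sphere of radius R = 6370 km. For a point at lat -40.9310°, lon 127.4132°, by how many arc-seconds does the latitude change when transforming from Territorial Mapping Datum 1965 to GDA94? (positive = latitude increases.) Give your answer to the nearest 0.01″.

On a sphere of radius R, 1 rad of latitude = R, so Δφ = ΔN / R = 254.7 / 6370000 = 3.9984e-05 rad = 8.247″.

Δφ = 8.25″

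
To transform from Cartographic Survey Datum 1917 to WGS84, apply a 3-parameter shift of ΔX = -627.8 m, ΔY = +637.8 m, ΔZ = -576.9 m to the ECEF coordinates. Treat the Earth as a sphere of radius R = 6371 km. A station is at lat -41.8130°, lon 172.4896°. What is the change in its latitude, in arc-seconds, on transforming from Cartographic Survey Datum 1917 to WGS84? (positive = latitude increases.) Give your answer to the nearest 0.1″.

sin φ = -0.666702, cos φ = 0.745325, sin λ = 0.130706, cos λ = -0.991421.
North component: ΔN = −sin φ cos λ·ΔX − sin φ sin λ·ΔY + cos φ·ΔZ = −(-0.666702)(-0.991421)(-627.8) − (-0.666702)(0.130706)(637.8) + (0.745325)(-576.9) = 40.57 m.
1° of latitude spans πR/180 = 111195 m, so Δφ = 40.57 / 111195 × 3600 = 1.313″.

Δφ = 1.3″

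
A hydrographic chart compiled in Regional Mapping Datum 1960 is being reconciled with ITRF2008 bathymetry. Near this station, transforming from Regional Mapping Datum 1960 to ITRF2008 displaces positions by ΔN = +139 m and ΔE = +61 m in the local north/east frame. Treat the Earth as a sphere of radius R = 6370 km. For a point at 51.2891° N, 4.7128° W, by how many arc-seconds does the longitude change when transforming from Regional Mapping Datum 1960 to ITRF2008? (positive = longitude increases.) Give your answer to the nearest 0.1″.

Δλ = 3.2″

At latitude 51.2891°, cos φ = 0.625391.
One radian of longitude at latitude φ spans R cos φ, so Δλ = ΔE / (R cos φ) = 61.0 / (6370000 × 0.625391) = 1.5312e-05 rad = 3.158″.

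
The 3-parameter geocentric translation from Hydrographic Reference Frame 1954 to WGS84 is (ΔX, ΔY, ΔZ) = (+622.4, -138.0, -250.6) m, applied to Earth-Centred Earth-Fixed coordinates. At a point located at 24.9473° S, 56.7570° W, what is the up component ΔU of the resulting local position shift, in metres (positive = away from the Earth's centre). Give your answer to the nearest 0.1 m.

The local up (radial) axis is (cos φ cos λ, cos φ sin λ, sin φ), giving ΔU = 309.359 + 104.648 + 105.699 = 519.71 m.

ΔU = 519.7 m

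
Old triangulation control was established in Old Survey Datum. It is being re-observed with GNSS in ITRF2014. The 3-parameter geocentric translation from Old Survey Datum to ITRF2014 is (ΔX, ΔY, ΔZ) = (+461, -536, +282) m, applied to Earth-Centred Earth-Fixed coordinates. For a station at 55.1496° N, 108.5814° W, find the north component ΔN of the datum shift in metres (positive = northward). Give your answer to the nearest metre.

ΔN = -135 m

At φ = 55.1496°, λ = -108.5814°: sin φ = 0.820647, cos φ = 0.571436, sin λ = -0.947872, cos λ = -0.318652.
ΔN = −sin φ cos λ·ΔX − sin φ sin λ·ΔY + cos φ·ΔZ = −(0.820647)(-0.318652)(461) − (0.820647)(-0.947872)(-536) + (0.571436)(282) = -135.24 m.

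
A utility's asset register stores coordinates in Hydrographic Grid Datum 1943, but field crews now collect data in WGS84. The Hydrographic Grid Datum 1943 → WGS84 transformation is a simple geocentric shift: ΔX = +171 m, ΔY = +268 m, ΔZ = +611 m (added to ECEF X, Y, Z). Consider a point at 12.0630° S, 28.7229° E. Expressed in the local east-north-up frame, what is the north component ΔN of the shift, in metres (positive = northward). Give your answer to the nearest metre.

ΔN = 656 m

The local north axis is (−sin φ cos λ, −sin φ sin λ, cos φ), giving ΔN = 31.340 + 26.916 + 597.508 = 655.76 m.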